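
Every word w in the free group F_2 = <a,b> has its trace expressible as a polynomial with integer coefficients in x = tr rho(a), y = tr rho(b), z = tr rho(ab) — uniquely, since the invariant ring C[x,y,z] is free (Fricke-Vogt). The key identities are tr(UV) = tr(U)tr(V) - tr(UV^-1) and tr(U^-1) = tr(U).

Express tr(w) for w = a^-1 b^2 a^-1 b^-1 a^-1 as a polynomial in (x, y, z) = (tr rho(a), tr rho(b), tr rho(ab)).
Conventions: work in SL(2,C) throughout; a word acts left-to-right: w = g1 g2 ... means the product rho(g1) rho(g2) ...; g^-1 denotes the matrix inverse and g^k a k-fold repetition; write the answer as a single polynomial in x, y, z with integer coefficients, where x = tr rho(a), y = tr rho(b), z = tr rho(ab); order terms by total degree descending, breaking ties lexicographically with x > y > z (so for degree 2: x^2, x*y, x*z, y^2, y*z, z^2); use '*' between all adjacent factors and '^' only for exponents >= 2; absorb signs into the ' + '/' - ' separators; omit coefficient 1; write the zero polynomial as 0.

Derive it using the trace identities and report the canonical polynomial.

trace(a^-1 b) = trace(b) * trace(a) - trace(b a) = x*y - z
trace(a^-2 b) = trace(a^-1 b) * trace(a) - trace(a^-1 b a) = x^2*y - x*z - y
trace(b^2) = trace(b) * trace(b) - trace(1) = y^2 - 2
trace(b a b) = trace(b) * trace(a b) - trace(a) = y*z - x
trace(b^2 a b) = trace(b) * trace(b a b) - trace(b a) = y^2*z - x*y - z
trace(a b a b) = trace(b a) * trace(b a) - trace(1)   [split at repeated b] = z^2 - 2
trace(a b a) = trace(a) * trace(b a) - trace(b) = x*z - y
trace(b^2 a b a) = trace(b) * trace(a b a b) - trace(a b a) = y*z^2 - x*z - y
trace(a^-1 b^2 a b) = trace(b^2 a b) * trace(a) - trace(b^2 a b a) = x*y^2*z - x^2*y - y*z^2 + y
trace(a^-1 b^2 a b^-1) = trace(a^-1 b^2 a) * trace(b) - trace(a^-1 b^2 a b) = -x*y^2*z + x^2*y + y^3 + y*z^2 - 3*y
trace(b^-1 a^-2 b^2 a) = trace(a^-1 b^2 a b^-1) * trace(a) - trace(a^-1 b^2 a b^-1 a) = -x^2*y^2*z + x^3*y + x*y^3 + x*y*z^2 - 3*x*y - z
trace(a^-1 b^2 a^-1 b^-1 a^-1) = trace(b^-1 a^-2 b^2) * trace(a) - trace(b^-1 a^-2 b^2 a) = x^2*y^2*z - x*y^3 - x*y*z^2 - x^2*z + 2*x*y + z

x^2*y^2*z - x*y^3 - x*y*z^2 - x^2*z + 2*x*y + z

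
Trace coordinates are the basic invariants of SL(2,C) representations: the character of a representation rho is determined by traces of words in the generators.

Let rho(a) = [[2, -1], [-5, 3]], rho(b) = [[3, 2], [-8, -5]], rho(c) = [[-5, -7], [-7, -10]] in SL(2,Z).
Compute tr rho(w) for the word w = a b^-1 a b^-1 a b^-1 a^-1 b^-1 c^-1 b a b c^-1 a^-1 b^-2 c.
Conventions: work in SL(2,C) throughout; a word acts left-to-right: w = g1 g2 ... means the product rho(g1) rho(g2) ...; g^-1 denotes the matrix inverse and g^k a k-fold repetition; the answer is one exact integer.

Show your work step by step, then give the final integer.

rho(a) = [[2, -1], [-5, 3]]
... * rho(b^-1) = [[-5, -2], [8, 3]]  ->  [[-18, -7], [49, 19]]
... * rho(a) = [[2, -1], [-5, 3]]  ->  [[-1, -3], [3, 8]]
... * rho(b^-1) = [[-5, -2], [8, 3]]  ->  [[-19, -7], [49, 18]]
... * rho(a) = [[2, -1], [-5, 3]]  ->  [[-3, -2], [8, 5]]
... * rho(b^-1) = [[-5, -2], [8, 3]]  ->  [[-1, 0], [0, -1]]
... * rho(a^-1) = [[3, 1], [5, 2]]  ->  [[-3, -1], [-5, -2]]
... * rho(b^-1) = [[-5, -2], [8, 3]]  ->  [[7, 3], [9, 4]]
... * rho(c^-1) = [[-10, 7], [7, -5]]  ->  [[-49, 34], [-62, 43]]
... * rho(b) = [[3, 2], [-8, -5]]  ->  [[-419, -268], [-530, -339]]
... * rho(a) = [[2, -1], [-5, 3]]  ->  [[502, -385], [635, -487]]
... * rho(b) = [[3, 2], [-8, -5]]  ->  [[4586, 2929], [5801, 3705]]
... * rho(c^-1) = [[-10, 7], [7, -5]]  ->  [[-25357, 17457], [-32075, 22082]]
... * rho(a^-1) = [[3, 1], [5, 2]]  ->  [[11214, 9557], [14185, 12089]]
... * rho(b^-1) = [[-5, -2], [8, 3]]  ->  [[20386, 6243], [25787, 7897]]
... * rho(b^-1) = [[-5, -2], [8, 3]]  ->  [[-51986, -22043], [-65759, -27883]]
... * rho(c) = [[-5, -7], [-7, -10]]  ->  [[414231, 584332], [523976, 739143]]
tr = 414231 + 739143 = 1153374

1153374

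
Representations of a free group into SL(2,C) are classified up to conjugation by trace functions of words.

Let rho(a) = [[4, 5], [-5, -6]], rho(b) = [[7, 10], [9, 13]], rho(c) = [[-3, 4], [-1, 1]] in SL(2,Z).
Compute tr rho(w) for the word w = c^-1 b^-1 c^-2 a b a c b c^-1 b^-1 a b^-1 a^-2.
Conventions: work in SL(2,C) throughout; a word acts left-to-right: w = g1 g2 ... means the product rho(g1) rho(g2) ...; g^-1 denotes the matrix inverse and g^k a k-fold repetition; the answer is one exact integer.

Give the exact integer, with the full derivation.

67745599488

rho(c^-1) = [[1, -4], [1, -3]]
... * rho(b^-1) = [[13, -10], [-9, 7]]  ->  [[49, -38], [40, -31]]
... * rho(c^-1) = [[1, -4], [1, -3]]  ->  [[11, -82], [9, -67]]
... * rho(c^-1) = [[1, -4], [1, -3]]  ->  [[-71, 202], [-58, 165]]
... * rho(a) = [[4, 5], [-5, -6]]  ->  [[-1294, -1567], [-1057, -1280]]
... * rho(b) = [[7, 10], [9, 13]]  ->  [[-23161, -33311], [-18919, -27210]]
... * rho(a) = [[4, 5], [-5, -6]]  ->  [[73911, 84061], [60374, 68665]]
... * rho(c) = [[-3, 4], [-1, 1]]  ->  [[-305794, 379705], [-249787, 310161]]
... * rho(b) = [[7, 10], [9, 13]]  ->  [[1276787, 1878225], [1042940, 1534223]]
... * rho(c^-1) = [[1, -4], [1, -3]]  ->  [[3155012, -10741823], [2577163, -8774429]]
... * rho(b^-1) = [[13, -10], [-9, 7]]  ->  [[137691563, -106742881], [112472980, -87192633]]
... * rho(a) = [[4, 5], [-5, -6]]  ->  [[1084480657, 1328915101], [885855085, 1085520698]]
... * rho(b^-1) = [[13, -10], [-9, 7]]  ->  [[2138012632, -1542400863], [1746429823, -1259905964]]
... * rho(a^-1) = [[-6, -5], [5, 4]]  ->  [[-20540080107, -16859666612], [-16778108758, -13771772971]]
... * rho(a^-1) = [[-6, -5], [5, 4]]  ->  [[38942147582, 35261734087], [31809787693, 28803451906]]
tr = 38942147582 + 28803451906 = 67745599488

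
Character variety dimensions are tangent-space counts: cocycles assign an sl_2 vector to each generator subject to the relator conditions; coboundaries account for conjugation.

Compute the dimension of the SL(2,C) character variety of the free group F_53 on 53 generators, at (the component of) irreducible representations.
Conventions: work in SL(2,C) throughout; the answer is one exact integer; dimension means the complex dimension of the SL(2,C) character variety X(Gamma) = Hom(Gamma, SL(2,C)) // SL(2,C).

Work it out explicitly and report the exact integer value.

The free group F_53: 53 generators, no relators.
Z^1(Gamma, Ad rho) = (sl_2)^53: a cocycle is a free choice of one sl_2 vector per generator, so dim Z^1 = 3*53 = 159.
At an irreducible rho the centralizer of the image in sl_2 is 0, so the coboundary map sl_2 -> Z^1 is injective: dim B^1 = 3.
Therefore dim X = 159 - 3 = 156.

156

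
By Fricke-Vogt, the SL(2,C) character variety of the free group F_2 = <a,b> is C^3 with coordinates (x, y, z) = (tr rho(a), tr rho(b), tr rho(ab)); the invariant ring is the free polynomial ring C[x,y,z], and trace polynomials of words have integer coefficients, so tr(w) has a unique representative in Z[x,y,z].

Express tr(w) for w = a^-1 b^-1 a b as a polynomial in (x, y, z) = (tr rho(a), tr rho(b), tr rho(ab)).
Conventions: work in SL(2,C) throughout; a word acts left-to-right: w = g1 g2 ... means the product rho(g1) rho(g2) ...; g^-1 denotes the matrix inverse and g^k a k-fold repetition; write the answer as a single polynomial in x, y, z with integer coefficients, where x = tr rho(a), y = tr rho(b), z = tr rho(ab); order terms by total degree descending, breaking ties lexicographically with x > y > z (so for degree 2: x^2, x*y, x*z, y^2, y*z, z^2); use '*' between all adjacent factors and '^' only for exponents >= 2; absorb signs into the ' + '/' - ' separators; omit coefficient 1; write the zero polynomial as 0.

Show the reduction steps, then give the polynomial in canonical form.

tr(a b a) = tr(a) tr(b a) - tr(b) = x*z - y
apply: tr(a b a b) = tr(a b) tr(a b) - tr(1) = z^2 - 2
apply: tr(b^-1 a b a) = tr(a b a) tr(b) - tr(a b a b) = x*y*z - y^2 - z^2 + 2
tr(a^-1 b^-1 a b) = tr(b^-1 a b) tr(a) - tr(b^-1 a b a) = -x*y*z + x^2 + y^2 + z^2 - 2

-x*y*z + x^2 + y^2 + z^2 - 2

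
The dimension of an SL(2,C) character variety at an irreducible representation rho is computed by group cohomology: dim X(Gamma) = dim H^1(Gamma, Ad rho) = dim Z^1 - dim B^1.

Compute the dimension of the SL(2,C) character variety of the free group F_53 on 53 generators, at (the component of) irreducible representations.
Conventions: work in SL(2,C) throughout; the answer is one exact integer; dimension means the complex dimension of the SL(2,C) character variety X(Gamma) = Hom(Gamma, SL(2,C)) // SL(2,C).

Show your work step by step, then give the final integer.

Gamma = F_53 has 53 generators and no relators.
Z^1(Gamma, Ad rho) = (sl_2)^53: a cocycle is a free choice of one sl_2 vector per generator, so dim Z^1 = 3*53 = 159.
At an irreducible rho the centralizer of the image in sl_2 is 0, so the coboundary map sl_2 -> Z^1 is injective: dim B^1 = 3.
Therefore dim X = 159 - 3 = 156.

156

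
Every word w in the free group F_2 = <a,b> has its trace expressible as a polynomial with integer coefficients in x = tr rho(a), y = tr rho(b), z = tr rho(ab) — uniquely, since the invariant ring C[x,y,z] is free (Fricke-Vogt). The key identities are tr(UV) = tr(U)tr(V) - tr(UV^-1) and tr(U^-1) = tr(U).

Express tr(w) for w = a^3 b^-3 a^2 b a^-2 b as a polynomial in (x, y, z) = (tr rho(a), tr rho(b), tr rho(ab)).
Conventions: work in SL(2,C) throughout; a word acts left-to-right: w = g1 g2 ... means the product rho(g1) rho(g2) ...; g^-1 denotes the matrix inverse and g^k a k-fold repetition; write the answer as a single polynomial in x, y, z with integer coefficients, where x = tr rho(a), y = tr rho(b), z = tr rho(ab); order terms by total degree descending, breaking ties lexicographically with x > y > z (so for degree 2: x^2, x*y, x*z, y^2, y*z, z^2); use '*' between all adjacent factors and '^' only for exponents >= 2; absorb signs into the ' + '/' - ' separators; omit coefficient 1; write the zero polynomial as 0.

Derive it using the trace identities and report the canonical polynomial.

and tr(b^2 a) = tr(b) tr(a b) - tr(a)  (reduce the b square) = y*z - x
and tr(b^2) = tr(b) tr(b) - tr(1)  (reduce the b square) = y^2 - 2
tr(b^2 a^2) = tr(a) tr(b^2 a) - tr(b^2)  (reduce the a square) = x*y*z - x^2 - y^2 + 2
tr(b^2 a^3) = tr(a) tr(b^2 a^2) - tr(b^2 a)  (reduce the a square) = x^2*y*z - x^3 - x*y^2 - y*z + 3*x
and tr(a b^2 a^3) = tr(a) tr(b^2 a^3) - tr(b^2 a^2)  (reduce the a square) = x^3*y*z - x^4 - x^2*y^2 - 2*x*y*z + 4*x^2 + y^2 - 2
and tr(b a^5 b) = tr(a) tr(a b^2 a^3) - tr(a b^2 a^2)  (reduce the a square) = x^4*y*z - x^5 - x^3*y^2 - 3*x^2*y*z + 5*x^3 + 2*x*y^2 + y*z - 5*x
and tr(b a b a) = tr(b a) tr(b a) - tr(1)  (split on b) = z^2 - 2
next, tr(a b a b a) = tr(a) tr(b a b a) - tr(b a b)  (reduce the a square) = x*z^2 - y*z - x
tr(a b a b a^2) = tr(a) tr(a b a b a) - tr(a b a b)  (reduce the a square) = x^2*z^2 - x*y*z - x^2 - z^2 + 2
tr(b a b a^4) = tr(a) tr(a b a b a^2) - tr(a b a b a)  (reduce the a square) = x^3*z^2 - x^2*y*z - x^3 - 2*x*z^2 + y*z + 3*x
and tr(b a^5 b a) = tr(a) tr(b a b a^4) - tr(b a b a^3)  (reduce the a square) = x^4*z^2 - x^3*y*z - x^4 - 3*x^2*z^2 + 2*x*y*z + 4*x^2 + z^2 - 2
tr(a^2 b a^-1 b a^3) = tr(b a^5 b) tr(a) - tr(b a^5 b a)  (eliminate a^-1) = x^5*y*z - x^6 - x^4*y^2 - x^4*z^2 - 2*x^3*y*z + 6*x^4 + 2*x^2*y^2 + 3*x^2*z^2 - x*y*z - 9*x^2 - z^2 + 2
and tr(a b a) = tr(a) tr(b a) - tr(b)  (reduce the a square) = x*z - y
tr(b a b^2 a) = tr(b) tr(a b a b) - tr(a b a)  (reduce the b square) = y*z^2 - x*z - y
tr(b a b^2) = tr(b) tr(b a b) - tr(b a)  (reduce the b square) = y^2*z - x*y - z
tr(b a b^2 a^2) = tr(a) tr(b a b^2 a) - tr(b a b^2)  (reduce the a square) = x*y*z^2 - x^2*z - y^2*z + z
and tr(b^2 a^3 b a) = tr(a) tr(b a b^2 a^2) - tr(b a b^2 a)  (reduce the a square) = x^2*y*z^2 - x^3*z - x*y^2*z - y*z^2 + 2*x*z + y
tr(a^3 b) = tr(a) tr(b a^2) - tr(b a)  (reduce the a square) = x^2*z - x*y - z
tr(b^2 a^3 b) = tr(b) tr(a^3 b^2) - tr(a^3 b)  (reduce the b square) = x^2*y^2*z - x^3*y - x*y^3 - x^2*z - y^2*z + 4*x*y + z
and tr(b a^3 b a^2 b) = tr(a) tr(b^2 a^3 b a) - tr(b^2 a^3 b)  (reduce the a square) = x^3*y*z^2 - x^4*z - 2*x^2*y^2*z + x^3*y + x*y^3 - x*y*z^2 + 3*x^2*z + y^2*z - 3*x*y - z
tr(b a b a b a) = tr(a b a b) tr(a b) - tr(b a)  (split on a) = z^3 - 3*z
next, tr(b a b a b a^2) = tr(a) tr(b a b a b a) - tr(b a b a b)  (reduce the a square) = x*z^3 - y*z^2 - 2*x*z + y
and tr(b a b a^3 b a) = tr(a) tr(b a b a b a^2) - tr(b a b a b a)  (reduce the a square) = x^2*z^3 - x*y*z^2 - 2*x^2*z - z^3 + x*y + 3*z
tr(b^2 a b a^2) = tr(b) tr(a b a^2 b) - tr(a b a^2)  (reduce the b square) = x*y*z^2 - x^2*z - y^2*z + z
tr(b a b a^3 b) = tr(a) tr(b^2 a b a^2) - tr(b^2 a b a)  (reduce the a square) = x^2*y*z^2 - x^3*z - x*y^2*z - y*z^2 + 2*x*z + y
tr(b a^3 b a^2 b a) = tr(a) tr(b a b a^3 b a) - tr(b a b a^3 b)  (reduce the a square) = x^3*z^3 - 2*x^2*y*z^2 - x^3*z + x*y^2*z - x*z^3 + x^2*y + y*z^2 + x*z - y
and tr(a^2 b a^-1 b a^3 b) = tr(b a^3 b a^2 b) tr(a) - tr(b a^3 b a^2 b a)  (eliminate a^-1) = x^4*y*z^2 - x^5*z - 2*x^3*y^2*z - x^3*z^3 + x^4*y + x^2*y^3 + x^2*y*z^2 + 4*x^3*z + x*z^3 - 4*x^2*y - y*z^2 - 2*x*z + y
next, tr(b^-1 a^2 b a^-1 b a^3) = tr(a^2 b a^-1 b a^3) tr(b) - tr(a^2 b a^-1 b a^3 b)  (eliminate b^-1) = x^5*y^2*z - x^6*y - x^4*y^3 - 2*x^4*y*z^2 + x^5*z + x^3*z^3 + 5*x^4*y + x^2*y^3 + 2*x^2*y*z^2 - 4*x^3*z - x*y^2*z - x*z^3 - 5*x^2*y + 2*x*z + y
next, tr(a^2 b a^-1 b a^3 b^-2) = tr(b^-1 a^2 b a^-1 b a^3) tr(b) - tr(b^-1 a^2 b a^-1 b a^3 b)  (eliminate b^-1) = x^5*y^3*z - x^6*y^2 - x^4*y^4 - 2*x^4*y^2*z^2 + x^3*y*z^3 + x^6 + 6*x^4*y^2 + x^4*z^2 + x^2*y^4 + 2*x^2*y^2*z^2 - 2*x^3*y*z - x*y^3*z - x*y*z^3 - 6*x^4 - 7*x^2*y^2 - 3*x^2*z^2 + 3*x*y*z + 9*x^2 + y^2 + z^2 - 2
tr(b a^3 b^-3 a^2 b a^-1) = tr(a^2 b a^-1 b a^3 b^-2) tr(b) - tr(a^2 b a^-1 b a^3 b^-1)  (eliminate b^-1) = x^5*y^4*z - x^6*y^3 - x^4*y^5 - 2*x^4*y^3*z^2 - x^5*y^2*z + x^3*y^2*z^3 + 2*x^6*y + 7*x^4*y^3 + 3*x^4*y*z^2 + x^2*y^5 + 2*x^2*y^3*z^2 - x^5*z - 2*x^3*y^2*z - x^3*z^3 - x*y^4*z - x*y^2*z^3 - 11*x^4*y - 8*x^2*y^3 - 5*x^2*y*z^2 + 4*x^3*z + 4*x*y^2*z + x*z^3 + 14*x^2*y + y^3 + y*z^2 - 2*x*z - 3*y
tr(a^2 b^2 a^3 b^-1) = tr(a^2 b^2 a^3) tr(b) - tr(a^2 b^2 a^3 b)  (eliminate b^-1) = x^4*y^2*z - x^5*y - x^3*y^3 - x^3*y*z^2 + x^4*z - x^2*y^2*z + 4*x^3*y + x*y^3 + x*y*z^2 - 3*x^2*z - 2*x*y + z
and tr(b^-2 a^2 b^2 a^3) = tr(a^2 b^2 a^3 b^-1) tr(b) - tr(a^2 b^2 a^3)  (eliminate b^-1) = x^4*y^3*z - x^5*y^2 - x^3*y^4 - x^3*y^2*z^2 - x^2*y^3*z + x^5 + 5*x^3*y^2 + x*y^4 + x*y^2*z^2 - 5*x^3 - 4*x*y^2 + 5*x
next, tr(b a^3 b^-3 a^2 b) = tr(b^-2 a^2 b^2 a^3) tr(b) - tr(b^-2 a^2 b^2 a^3 b)  (eliminate b^-1) = x^4*y^4*z - x^5*y^3 - x^3*y^5 - x^3*y^3*z^2 - x^4*y^2*z - x^2*y^4*z + 2*x^5*y + 6*x^3*y^3 + x^3*y*z^2 + x*y^5 + x*y^3*z^2 - x^4*z + x^2*y^2*z - 9*x^3*y - 5*x*y^3 - x*y*z^2 + 3*x^2*z + 7*x*y - z
tr(a^3 b^-3 a^2 b a^-2 b) = tr(b a^3 b^-3 a^2 b a^-1) tr(a) - tr(b a^3 b^-3 a^2 b)  (eliminate a^-1) = x^6*y^4*z - x^7*y^3 - x^5*y^5 - 2*x^5*y^3*z^2 - x^6*y^2*z - x^4*y^4*z + x^4*y^2*z^3 + 2*x^7*y + 8*x^5*y^3 + 3*x^5*y*z^2 + 2*x^3*y^5 + 3*x^3*y^3*z^2 - x^6*z - x^4*y^2*z - x^4*z^3 - x^2*y^2*z^3 - 13*x^5*y - 14*x^3*y^3 - 6*x^3*y*z^2 - x*y^5 - x*y^3*z^2 + 5*x^4*z + 3*x^2*y^2*z + x^2*z^3 + 23*x^3*y + 6*x*y^3 + 2*x*y*z^2 - 5*x^2*z - 10*x*y + z

x^6*y^4*z - x^7*y^3 - x^5*y^5 - 2*x^5*y^3*z^2 - x^6*y^2*z - x^4*y^4*z + x^4*y^2*z^3 + 2*x^7*y + 8*x^5*y^3 + 3*x^5*y*z^2 + 2*x^3*y^5 + 3*x^3*y^3*z^2 - x^6*z - x^4*y^2*z - x^4*z^3 - x^2*y^2*z^3 - 13*x^5*y - 14*x^3*y^3 - 6*x^3*y*z^2 - x*y^5 - x*y^3*z^2 + 5*x^4*z + 3*x^2*y^2*z + x^2*z^3 + 23*x^3*y + 6*x*y^3 + 2*x*y*z^2 - 5*x^2*z - 10*x*y + z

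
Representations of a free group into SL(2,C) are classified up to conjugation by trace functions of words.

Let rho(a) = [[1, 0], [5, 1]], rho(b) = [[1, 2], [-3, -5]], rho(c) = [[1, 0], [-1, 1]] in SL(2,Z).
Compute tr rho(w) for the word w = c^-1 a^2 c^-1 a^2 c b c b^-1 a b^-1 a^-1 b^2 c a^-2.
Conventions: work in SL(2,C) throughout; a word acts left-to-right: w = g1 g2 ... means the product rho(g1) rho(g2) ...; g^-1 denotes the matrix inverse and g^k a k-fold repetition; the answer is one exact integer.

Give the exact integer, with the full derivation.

rho(c^-1) = [[1, 0], [1, 1]]
... * rho(a) = [[1, 0], [5, 1]]  ->  [[1, 0], [6, 1]]
... * rho(a) = [[1, 0], [5, 1]]  ->  [[1, 0], [11, 1]]
... * rho(c^-1) = [[1, 0], [1, 1]]  ->  [[1, 0], [12, 1]]
... * rho(a) = [[1, 0], [5, 1]]  ->  [[1, 0], [17, 1]]
... * rho(a) = [[1, 0], [5, 1]]  ->  [[1, 0], [22, 1]]
... * rho(c) = [[1, 0], [-1, 1]]  ->  [[1, 0], [21, 1]]
... * rho(b) = [[1, 2], [-3, -5]]  ->  [[1, 2], [18, 37]]
... * rho(c) = [[1, 0], [-1, 1]]  ->  [[-1, 2], [-19, 37]]
... * rho(b^-1) = [[-5, -2], [3, 1]]  ->  [[11, 4], [206, 75]]
... * rho(a) = [[1, 0], [5, 1]]  ->  [[31, 4], [581, 75]]
... * rho(b^-1) = [[-5, -2], [3, 1]]  ->  [[-143, -58], [-2680, -1087]]
... * rho(a^-1) = [[1, 0], [-5, 1]]  ->  [[147, -58], [2755, -1087]]
... * rho(b) = [[1, 2], [-3, -5]]  ->  [[321, 584], [6016, 10945]]
... * rho(b) = [[1, 2], [-3, -5]]  ->  [[-1431, -2278], [-26819, -42693]]
... * rho(c) = [[1, 0], [-1, 1]]  ->  [[847, -2278], [15874, -42693]]
... * rho(a^-1) = [[1, 0], [-5, 1]]  ->  [[12237, -2278], [229339, -42693]]
... * rho(a^-1) = [[1, 0], [-5, 1]]  ->  [[23627, -2278], [442804, -42693]]
tr = 23627 + -42693 = -19066

-19066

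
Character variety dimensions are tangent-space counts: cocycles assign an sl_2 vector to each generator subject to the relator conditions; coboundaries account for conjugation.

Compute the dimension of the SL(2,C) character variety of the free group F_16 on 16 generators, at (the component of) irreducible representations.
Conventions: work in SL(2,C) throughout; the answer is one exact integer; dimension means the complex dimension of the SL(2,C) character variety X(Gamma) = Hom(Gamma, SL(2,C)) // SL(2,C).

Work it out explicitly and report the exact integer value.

Gamma = F_16 has 16 generators and no relators.
So Z^1 = (sl_2)^16 in full: dim Z^1 = 48.
dim B^1 = 3: the coboundary map is injective because an irreducible image has centralizer 0 in sl_2.
Therefore dim X = 48 - 3 = 45.

45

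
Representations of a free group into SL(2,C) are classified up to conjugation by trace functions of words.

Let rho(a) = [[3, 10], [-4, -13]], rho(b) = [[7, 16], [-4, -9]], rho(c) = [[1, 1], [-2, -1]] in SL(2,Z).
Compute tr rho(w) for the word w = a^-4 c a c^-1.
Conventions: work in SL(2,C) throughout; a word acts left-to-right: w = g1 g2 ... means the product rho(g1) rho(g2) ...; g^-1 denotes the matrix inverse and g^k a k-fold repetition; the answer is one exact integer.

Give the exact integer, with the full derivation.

rho(a^-1) = [[-13, -10], [4, 3]]
... * rho(a^-1) = [[-13, -10], [4, 3]]  ->  [[129, 100], [-40, -31]]
... * rho(a^-1) = [[-13, -10], [4, 3]]  ->  [[-1277, -990], [396, 307]]
... * rho(a^-1) = [[-13, -10], [4, 3]]  ->  [[12641, 9800], [-3920, -3039]]
... * rho(c) = [[1, 1], [-2, -1]]  ->  [[-6959, 2841], [2158, -881]]
... * rho(a) = [[3, 10], [-4, -13]]  ->  [[-32241, -106523], [9998, 33033]]
... * rho(c^-1) = [[-1, -1], [2, 1]]  ->  [[-180805, -74282], [56068, 23035]]
tr = -180805 + 23035 = -157770

-157770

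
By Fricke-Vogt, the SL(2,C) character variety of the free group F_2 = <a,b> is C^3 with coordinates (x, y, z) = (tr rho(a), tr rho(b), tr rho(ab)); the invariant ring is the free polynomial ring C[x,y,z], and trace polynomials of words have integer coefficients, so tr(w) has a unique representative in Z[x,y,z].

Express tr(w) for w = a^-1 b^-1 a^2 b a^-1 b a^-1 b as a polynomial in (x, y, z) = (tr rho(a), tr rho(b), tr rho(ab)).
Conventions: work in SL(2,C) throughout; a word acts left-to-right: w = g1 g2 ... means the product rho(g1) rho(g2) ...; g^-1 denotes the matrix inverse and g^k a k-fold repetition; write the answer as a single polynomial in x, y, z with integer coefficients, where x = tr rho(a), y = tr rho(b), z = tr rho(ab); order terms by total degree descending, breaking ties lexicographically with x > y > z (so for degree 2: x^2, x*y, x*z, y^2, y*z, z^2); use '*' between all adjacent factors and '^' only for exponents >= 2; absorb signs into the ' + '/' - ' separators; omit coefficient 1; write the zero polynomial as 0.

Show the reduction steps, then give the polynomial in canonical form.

-x^4*y^3*z + x^5*y^2 + x^3*y^4 + 3*x^3*y^2*z^2 - 2*x^4*y*z - 2*x^2*y^3*z - 3*x^2*y*z^3 - 4*x^3*y^2 + x^3*z^2 + x*y^2*z^2 + x*z^4 + 9*x^2*y*z - x^3 - 5*x*z^2 - y*z + 3*x

tr(a b^2) = tr(b) tr(a b) - tr(a)  (reduce the b square) = y*z - x
use: tr(b^2) = tr(b) tr(b) - tr(1)  (reduce the b square) = y^2 - 2
tr(a b^2 a) = tr(a) tr(b^2 a) - tr(b^2)  (reduce the a square) = x*y*z - x^2 - y^2 + 2
tr(b a^3 b) = tr(a) tr(a b^2 a) - tr(a b^2)  (reduce the a square) = x^2*y*z - x^3 - x*y^2 - y*z + 3*x
tr(b a^2) = tr(a) tr(b a) - tr(b)  (reduce the a square) = x*z - y
use: tr(b a^3) = tr(a) tr(b a^2) - tr(b a)  (reduce the a square) = x^2*z - x*y - z
use: tr(b a^3 b^2) = tr(b) tr(b a^3 b) - tr(b a^3)  (reduce the b square) = x^2*y^2*z - x^3*y - x*y^3 - x^2*z - y^2*z + 4*x*y + z
tr(b a b a) = tr(b a) tr(b a) - tr(1)  (split on b) = z^2 - 2
use: tr(b a b a^2) = tr(a) tr(b a b a) - tr(b a b)  (reduce the a square) = x*z^2 - y*z - x
apply: tr(a b a^3 b) = tr(a) tr(b a b a^2) - tr(b a b a)  (reduce the a square) = x^2*z^2 - x*y*z - x^2 - z^2 + 2
tr(a b a^3) = tr(a) tr(b a^3) - tr(b a^2)  (reduce the a square) = x^3*z - x^2*y - 2*x*z + y
use: tr(b a^3 b^2 a) = tr(b) tr(a b a^3 b) - tr(a b a^3)  (reduce the b square) = x^2*y*z^2 - x^3*z - x*y^2*z - y*z^2 + 2*x*z + y
use: tr(a^2 b^2 a^-1 b a) = tr(b a^3 b^2) tr(a) - tr(b a^3 b^2 a)  (eliminate a^-1) = x^3*y^2*z - x^4*y - x^2*y^3 - x^2*y*z^2 + 4*x^2*y + y*z^2 - x*z - y
use: tr(b^2 a b a) = tr(b) tr(a b a b) - tr(a b a)  (reduce the b square) = y*z^2 - x*z - y
apply: tr(b^2 a b) = tr(b) tr(a b^2) - tr(a b)  (reduce the b square) = y^2*z - x*y - z
tr(b a b a^2 b) = tr(a) tr(b^2 a b a) - tr(b^2 a b)  (reduce the a square) = x*y*z^2 - x^2*z - y^2*z + z
use: tr(b a b a^2 b^2) = tr(b) tr(b a b a^2 b) - tr(b a b a^2)  (reduce the b square) = x*y^2*z^2 - x^2*y*z - y^3*z - x*z^2 + 2*y*z + x
apply: tr(a b a b a b) = tr(b a b a) tr(b a) - tr(a b)  (split on b) = z^3 - 3*z
tr(b^2 a b a b a) = tr(b) tr(a b a b a b) - tr(a b a b a)  (reduce the b square) = y*z^3 - x*z^2 - 2*y*z + x
use: tr(b^2 a b a b) = tr(b) tr(a b a b^2) - tr(a b a b)  (reduce the b square) = y^2*z^2 - x*y*z - y^2 - z^2 + 2
tr(b a b a^2 b^2 a) = tr(a) tr(b^2 a b a b a) - tr(b^2 a b a b)  (reduce the a square) = x*y*z^3 - x^2*z^2 - y^2*z^2 - x*y*z + x^2 + y^2 + z^2 - 2
tr(a^2 b^2 a^-1 b a b) = tr(b a b a^2 b^2) tr(a) - tr(b a b a^2 b^2 a)  (eliminate a^-1) = x^2*y^2*z^2 - x^3*y*z - x*y^3*z - x*y*z^3 + y^2*z^2 + 3*x*y*z - y^2 - z^2 + 2
tr(b^-1 a^2 b^2 a^-1 b a) = tr(a^2 b^2 a^-1 b a) tr(b) - tr(a^2 b^2 a^-1 b a b)  (eliminate b^-1) = x^3*y^3*z - x^4*y^2 - x^2*y^4 - 2*x^2*y^2*z^2 + x^3*y*z + x*y^3*z + x*y*z^3 + 4*x^2*y^2 - 4*x*y*z + z^2 - 2
tr(b a^-1 b a^-1 b^-1 a^2 b) = tr(b^-1 a^2 b^2 a^-1 b) tr(a) - tr(b^-1 a^2 b^2 a^-1 b a)  (eliminate a^-1) = -x^3*y^3*z + x^4*y^2 + x^2*y^4 + 2*x^2*y^2*z^2 - x^3*y*z - x*y^3*z - x*y*z^3 - 4*x^2*y^2 + 5*x*y*z - x^2 - z^2 + 2
tr(a b a b a^-1 b) = tr(b a b a b) tr(a) - tr(b a b a b a)  (eliminate a^-1) = x*y*z^2 - x^2*z - z^3 - x*y + 3*z
use: tr(a^2 b a b^2) = tr(b) tr(a^2 b a b) - tr(a^2 b a)  (reduce the b square) = x*y*z^2 - x^2*z - y^2*z + z
use: tr(b a^2 b a b^2) = tr(b) tr(a^2 b a b^2) - tr(a^2 b a b)  (reduce the b square) = x*y^2*z^2 - x^2*y*z - y^3*z - x*z^2 + 2*y*z + x
apply: tr(a b a^2 b a b) = tr(a) tr(b a b a b a) - tr(b a b a b)  (reduce the a square) = x*z^3 - y*z^2 - 2*x*z + y
tr(a b a^2 b a) = tr(a) tr(b a^2 b a) - tr(b a^2 b)  (reduce the a square) = x^2*z^2 - 2*x*y*z + y^2 - 2
tr(b a^2 b a b^2 a) = tr(b) tr(a b a^2 b a b) - tr(a b a^2 b a)  (reduce the b square) = x*y*z^3 - x^2*z^2 - y^2*z^2 + 2
use: tr(b a^-1 b a^2 b a b) = tr(b a^2 b a b^2) tr(a) - tr(b a^2 b a b^2 a)  (eliminate a^-1) = x^2*y^2*z^2 - x^3*y*z - x*y^3*z - x*y*z^3 + y^2*z^2 + 2*x*y*z + x^2 - 2
use: tr(b a^2 b a b a b) = tr(b) tr(a^2 b a b a b) - tr(a^2 b a b a)  (reduce the b square) = x*y*z^3 - x^2*z^2 - y^2*z^2 - x*y*z + x^2 + y^2 + z^2 - 2
apply: tr(b a b a b a b a) = tr(a b a b a b) tr(a b) - tr(b a b a)  (split on a) = z^4 - 4*z^2 + 2
tr(b a^2 b a b a b a) = tr(a) tr(b a b a b a b a) - tr(b a b a b a b)  (reduce the a square) = x*z^4 - y*z^3 - 3*x*z^2 + 2*y*z + x
tr(b a^-1 b a^2 b a b a) = tr(b a^2 b a b a b) tr(a) - tr(b a^2 b a b a b a)  (eliminate a^-1) = x^2*y*z^3 - x^3*z^2 - x*y^2*z^2 - x*z^4 - x^2*y*z + y*z^3 + x^3 + x*y^2 + 4*x*z^2 - 2*y*z - 3*x
apply: tr(a^2 b a b a^-1 b a^-1 b) = tr(b a^-1 b a^2 b a b) tr(a) - tr(b a^-1 b a^2 b a b a)  (eliminate a^-1) = x^3*y^2*z^2 - x^4*y*z - x^2*y^3*z - 2*x^2*y*z^3 + x^3*z^2 + 2*x*y^2*z^2 + x*z^4 + 3*x^2*y*z - y*z^3 - x*y^2 - 4*x*z^2 + 2*y*z + x
tr(b a^-1 b a^-1 b^-1 a^2 b a) = tr(a^2 b a b a^-1 b a^-1) tr(b) - tr(a^2 b a b a^-1 b a^-1 b)  (eliminate b^-1) = -x^3*y^2*z^2 + x^4*y*z + x^2*y^3*z + 2*x^2*y*z^3 - x^3*z^2 - x*y^2*z^2 - x*z^4 - 4*x^2*y*z + 4*x*z^2 + y*z - x
apply: tr(a^-1 b^-1 a^2 b a^-1 b a^-1 b) = tr(b a^-1 b a^-1 b^-1 a^2 b) tr(a) - tr(b a^-1 b a^-1 b^-1 a^2 b a)  (eliminate a^-1) = -x^4*y^3*z + x^5*y^2 + x^3*y^4 + 3*x^3*y^2*z^2 - 2*x^4*y*z - 2*x^2*y^3*z - 3*x^2*y*z^3 - 4*x^3*y^2 + x^3*z^2 + x*y^2*z^2 + x*z^4 + 9*x^2*y*z - x^3 - 5*x*z^2 - y*z + 3*x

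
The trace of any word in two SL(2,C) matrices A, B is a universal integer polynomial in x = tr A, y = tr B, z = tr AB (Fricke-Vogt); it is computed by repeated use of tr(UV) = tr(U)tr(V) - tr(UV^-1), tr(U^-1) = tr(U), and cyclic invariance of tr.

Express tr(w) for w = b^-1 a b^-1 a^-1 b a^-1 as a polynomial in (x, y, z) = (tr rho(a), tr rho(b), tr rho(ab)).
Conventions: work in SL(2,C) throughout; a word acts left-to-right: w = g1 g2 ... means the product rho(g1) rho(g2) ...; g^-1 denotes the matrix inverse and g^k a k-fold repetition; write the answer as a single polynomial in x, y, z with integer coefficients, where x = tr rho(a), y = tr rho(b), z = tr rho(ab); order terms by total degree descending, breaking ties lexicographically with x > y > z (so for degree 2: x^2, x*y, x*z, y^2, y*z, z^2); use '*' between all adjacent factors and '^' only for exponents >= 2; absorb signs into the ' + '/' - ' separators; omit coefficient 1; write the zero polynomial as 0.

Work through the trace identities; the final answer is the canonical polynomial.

x^2*y^2*z - x^3*y - x*y^3 - 2*x*y*z^2 + x^2*z + y^2*z + z^3 + 4*x*y - 3*z

use: tr(a^-1) = tr(a) = x
tr(a^2 b) = tr(a) * tr(b a) - tr(b) = x*z - y
use: tr(a^2) = tr(a) * tr(a) - tr(1) = x^2 - 2
tr(a b^2 a) = tr(b) * tr(a^2 b) - tr(a^2) = x*y*z - x^2 - y^2 + 2
tr(a b a b) = tr(b a) * tr(b a) - tr(1)   [split at repeated b] = z^2 - 2
use: tr(a b^2 a b) = tr(b) * tr(a b a b) - tr(a b a) = y*z^2 - x*z - y
tr(b a b^-1 a b) = tr(a b^2 a) * tr(b) - tr(a b^2 a b) = x*y^2*z - x^2*y - y^3 - y*z^2 + x*z + 3*y
apply: tr(b a b) = tr(b) * tr(a b) - tr(a) = y*z - x
use: tr(a b a b a) = tr(a) * tr(b a b a) - tr(b a b) = x*z^2 - y*z - x
apply: tr(a b a b a b) = tr(a b a b) * tr(a b) - tr(b a)   [split at repeated a] = z^3 - 3*z
use: tr(b a b^-1 a b a) = tr(a b a b a) * tr(b) - tr(a b a b a b) = x*y*z^2 - y^2*z - z^3 - x*y + 3*z
tr(b a^-1 b a b^-1 a) = tr(b a b^-1 a b) * tr(a) - tr(b a b^-1 a b a) = x^2*y^2*z - x^3*y - x*y^3 - 2*x*y*z^2 + x^2*z + y^2*z + z^3 + 4*x*y - 3*z
tr(a b^-1 a^-1 b a^-1 b) = tr(b a^-1 b a b^-1) * tr(a) - tr(b a^-1 b a b^-1 a) = -x^2*y^2*z + x^3*y + x*y^3 + 2*x*y*z^2 - x^2*z - y^2*z - z^3 - 3*x*y + 3*z
use: tr(b^-1 a b^-1 a^-1 b a^-1) = tr(a b^-1 a^-1 b a^-1) * tr(b) - tr(a b^-1 a^-1 b a^-1 b) = x^2*y^2*z - x^3*y - x*y^3 - 2*x*y*z^2 + x^2*z + y^2*z + z^3 + 4*x*y - 3*z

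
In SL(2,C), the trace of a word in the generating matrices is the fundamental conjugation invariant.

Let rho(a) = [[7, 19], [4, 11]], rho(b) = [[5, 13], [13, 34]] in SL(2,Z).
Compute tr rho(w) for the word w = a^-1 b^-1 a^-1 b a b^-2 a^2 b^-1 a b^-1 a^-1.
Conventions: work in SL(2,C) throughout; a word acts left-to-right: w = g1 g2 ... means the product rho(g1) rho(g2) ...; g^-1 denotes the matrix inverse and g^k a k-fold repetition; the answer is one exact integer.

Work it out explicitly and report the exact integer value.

2810812942872

rho(a^-1) = [[11, -19], [-4, 7]]
... * rho(b^-1) = [[34, -13], [-13, 5]]  ->  [[621, -238], [-227, 87]]
... * rho(a^-1) = [[11, -19], [-4, 7]]  ->  [[7783, -13465], [-2845, 4922]]
... * rho(b) = [[5, 13], [13, 34]]  ->  [[-136130, -356631], [49761, 130363]]
... * rho(a) = [[7, 19], [4, 11]]  ->  [[-2379434, -6509411], [869779, 2379452]]
... * rho(b^-1) = [[34, -13], [-13, 5]]  ->  [[3721587, -1614413], [-1360390, 590133]]
... * rho(b^-1) = [[34, -13], [-13, 5]]  ->  [[147521327, -56452696], [-53924989, 20635735]]
... * rho(a) = [[7, 19], [4, 11]]  ->  [[806838505, 2181925557], [-294931983, -797581706]]
... * rho(a) = [[7, 19], [4, 11]]  ->  [[14375571763, 39331112722], [-5254850705, -14377106443]]
... * rho(b^-1) = [[34, -13], [-13, 5]]  ->  [[-22535025444, 9773130691], [8237459789, -3572473050]]
... * rho(a) = [[7, 19], [4, 11]]  ->  [[-118652655344, -320661045835], [43372326323, 117214532441]]
... * rho(b^-1) = [[34, -13], [-13, 5]]  ->  [[134403314159, -60820709703], [-49129826751, 22232420006]]
... * rho(a^-1) = [[11, -19], [-4, 7]]  ->  [[1721719294561, -2979407936942], [-629357774285, 1089093648311]]
tr = 1721719294561 + 1089093648311 = 2810812942872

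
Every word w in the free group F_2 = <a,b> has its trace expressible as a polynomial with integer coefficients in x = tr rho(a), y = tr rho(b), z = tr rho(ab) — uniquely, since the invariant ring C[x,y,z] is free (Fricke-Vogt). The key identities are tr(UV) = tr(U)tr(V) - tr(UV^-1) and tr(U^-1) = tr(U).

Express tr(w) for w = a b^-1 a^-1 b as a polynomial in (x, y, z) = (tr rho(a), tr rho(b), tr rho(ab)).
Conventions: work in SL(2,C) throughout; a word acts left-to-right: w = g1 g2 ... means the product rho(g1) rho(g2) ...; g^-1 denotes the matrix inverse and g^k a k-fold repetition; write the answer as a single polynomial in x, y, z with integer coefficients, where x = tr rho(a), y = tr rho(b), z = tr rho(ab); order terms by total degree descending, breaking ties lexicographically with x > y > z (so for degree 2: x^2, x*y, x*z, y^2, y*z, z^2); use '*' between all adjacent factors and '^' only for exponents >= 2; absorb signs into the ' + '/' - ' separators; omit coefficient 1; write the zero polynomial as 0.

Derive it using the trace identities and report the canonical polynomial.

and trace(a b a) = trace(a) * trace(b a) - trace(b) = x*z - y
next, trace(a b a b) = trace(a b) * trace(a b) - trace(1)   [split at repeated a] = z^2 - 2
trace(b a b^-1 a) = trace(a b a) * trace(b) - trace(a b a b) = x*y*z - y^2 - z^2 + 2
trace(a b^-1 a^-1 b) = trace(b a b^-1) * trace(a) - trace(b a b^-1 a) = -x*y*z + x^2 + y^2 + z^2 - 2

-x*y*z + x^2 + y^2 + z^2 - 2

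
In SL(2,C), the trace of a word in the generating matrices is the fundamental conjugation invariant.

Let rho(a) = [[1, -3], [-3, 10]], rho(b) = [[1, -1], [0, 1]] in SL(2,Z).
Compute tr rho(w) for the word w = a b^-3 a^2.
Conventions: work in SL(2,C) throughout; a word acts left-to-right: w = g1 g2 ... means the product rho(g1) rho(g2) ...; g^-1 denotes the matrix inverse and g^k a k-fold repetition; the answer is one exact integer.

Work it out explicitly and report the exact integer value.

rho(a) = [[1, -3], [-3, 10]]
... * rho(b^-1) = [[1, 1], [0, 1]]  ->  [[1, -2], [-3, 7]]
... * rho(b^-1) = [[1, 1], [0, 1]]  ->  [[1, -1], [-3, 4]]
... * rho(b^-1) = [[1, 1], [0, 1]]  ->  [[1, 0], [-3, 1]]
... * rho(a) = [[1, -3], [-3, 10]]  ->  [[1, -3], [-6, 19]]
... * rho(a) = [[1, -3], [-3, 10]]  ->  [[10, -33], [-63, 208]]
tr = 10 + 208 = 218

218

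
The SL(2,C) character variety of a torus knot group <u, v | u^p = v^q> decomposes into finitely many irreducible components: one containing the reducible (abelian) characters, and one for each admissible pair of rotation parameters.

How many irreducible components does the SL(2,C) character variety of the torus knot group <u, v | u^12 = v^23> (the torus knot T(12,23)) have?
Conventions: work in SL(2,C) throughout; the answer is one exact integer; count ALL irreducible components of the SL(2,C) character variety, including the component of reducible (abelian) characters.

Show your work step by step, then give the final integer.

122

In the torus knot group T(12,23), u^12 = v^23 is central, so an irreducible representation sends it to +I or -I (Schur).
On an irreducible component, tr(u) is locked at 2*cos(pi*alpha/12) for some alpha in 1..11, and tr(v) at 2*cos(pi*beta/23) for some beta in 1..22.
Consistency of u^12 = (-1)^alpha I with v^23 = (-1)^beta I forces alpha = beta (mod 2).
Enumerate parity-matched pairs: 6*11 odd-odd plus 5*11 even-even gives 121.
That is 121 components of irreducible characters, and with the reducible (abelian) component the total is 122.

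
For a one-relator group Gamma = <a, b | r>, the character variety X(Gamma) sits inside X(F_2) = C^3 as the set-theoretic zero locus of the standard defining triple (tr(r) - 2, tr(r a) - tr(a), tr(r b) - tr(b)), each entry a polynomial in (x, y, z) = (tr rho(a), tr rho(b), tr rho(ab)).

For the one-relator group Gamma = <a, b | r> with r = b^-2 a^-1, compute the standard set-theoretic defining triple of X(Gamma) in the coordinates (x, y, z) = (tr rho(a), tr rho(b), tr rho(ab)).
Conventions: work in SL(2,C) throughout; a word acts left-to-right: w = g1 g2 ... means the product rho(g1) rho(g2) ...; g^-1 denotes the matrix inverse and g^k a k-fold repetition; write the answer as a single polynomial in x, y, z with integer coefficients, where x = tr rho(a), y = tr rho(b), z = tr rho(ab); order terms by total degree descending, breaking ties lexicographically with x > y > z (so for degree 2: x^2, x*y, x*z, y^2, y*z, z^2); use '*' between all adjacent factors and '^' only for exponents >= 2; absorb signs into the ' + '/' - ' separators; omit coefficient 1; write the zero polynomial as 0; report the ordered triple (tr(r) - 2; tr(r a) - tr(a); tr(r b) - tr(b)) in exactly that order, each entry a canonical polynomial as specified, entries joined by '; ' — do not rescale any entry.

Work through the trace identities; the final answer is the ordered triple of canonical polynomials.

y*z - x - 2; y^2 - x - 2; -y + z

trace(b^-1) = trace(b) = y
reduce: trace(b^-2) = trace(b^-1)*trace(b) - trace(1)  (eliminate b^-1) = y^2 - 2
so trace(a b^-1) = trace(a)*trace(b) - trace(a b)  (eliminate b^-1) = x*y - z
reduce: trace(b^-2 a) = trace(a b^-1)*trace(b) - trace(a)  (eliminate b^-1) = x*y^2 - y*z - x
so trace(b^-2 a^-1) = trace(b^-2)*trace(a) - trace(b^-2 a)  (eliminate a^-1) = y*z - x
assemble the triple (trace(r) - 2; trace(r a) - x; trace(r b) - y)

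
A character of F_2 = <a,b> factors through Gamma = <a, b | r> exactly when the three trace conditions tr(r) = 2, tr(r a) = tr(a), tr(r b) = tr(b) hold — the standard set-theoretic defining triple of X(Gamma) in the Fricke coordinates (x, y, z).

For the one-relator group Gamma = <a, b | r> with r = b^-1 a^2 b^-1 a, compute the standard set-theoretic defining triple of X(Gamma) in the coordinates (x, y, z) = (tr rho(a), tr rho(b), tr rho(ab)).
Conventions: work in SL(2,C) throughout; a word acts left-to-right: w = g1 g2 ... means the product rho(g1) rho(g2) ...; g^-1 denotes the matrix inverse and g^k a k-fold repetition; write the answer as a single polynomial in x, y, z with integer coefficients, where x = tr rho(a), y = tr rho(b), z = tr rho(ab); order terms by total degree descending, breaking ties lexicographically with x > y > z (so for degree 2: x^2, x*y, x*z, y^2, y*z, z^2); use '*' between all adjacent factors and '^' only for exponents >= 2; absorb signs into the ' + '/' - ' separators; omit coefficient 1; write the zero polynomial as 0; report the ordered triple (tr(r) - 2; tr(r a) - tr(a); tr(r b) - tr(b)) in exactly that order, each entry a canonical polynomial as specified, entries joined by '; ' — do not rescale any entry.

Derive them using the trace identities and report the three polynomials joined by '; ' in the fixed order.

x^3*y^2 - 2*x^2*y*z - x*y^2 + x*z^2 + y*z - x - 2; x^4*y^2 - 2*x^3*y*z - 2*x^2*y^2 + x^2*z^2 + 2*x*y*z + y^2 - x - 2; x^3*y - x^2*z - 2*x*y - y + z

tr(a^2) = tr(a) tr(a) - tr(1) = x^2 - 2
use: tr(a^3) = tr(a) tr(a^2) - tr(a) = x^3 - 3*x
apply: tr(a b a) = tr(a) tr(b a) - tr(b) = x*z - y
tr(a^3 b) = tr(a) tr(a b a) - tr(a b) = x^2*z - x*y - z
use: tr(a^2 b^-1 a) = tr(a^3) tr(b) - tr(a^3 b) = x^3*y - x^2*z - 2*x*y + z
tr(b a b a) = tr(b a) tr(b a) - tr(1) = z^2 - 2
apply: tr(b a b) = tr(b) tr(a b) - tr(a) = y*z - x
tr(a b a^2 b) = tr(a) tr(b a b a) - tr(b a b) = x*z^2 - y*z - x
tr(a^2 b^-1 a b) = tr(a b a^2) tr(b) - tr(a b a^2 b) = x^2*y*z - x*y^2 - x*z^2 + x
apply: tr(b^-1 a^2 b^-1 a) = tr(a^2 b^-1 a) tr(b) - tr(a^2 b^-1 a b) = x^3*y^2 - 2*x^2*y*z - x*y^2 + x*z^2 + y*z - x
tr(a^4) = tr(a) tr(a^3) - tr(a^2)  (reduce the a square) = x^4 - 4*x^2 + 2
tr(a^4 b) = tr(a) tr(a^2 b a) - tr(a^2 b)  (reduce the a square) = x^3*z - x^2*y - 2*x*z + y
apply: tr(a^2 b^-1 a^2) = tr(a^4) tr(b) - tr(a^4 b)  (eliminate b^-1) = x^4*y - x^3*z - 3*x^2*y + 2*x*z + y
tr(b a^2 b) = tr(b) tr(a^2 b) - tr(a^2)  (reduce the b square) = x*y*z - x^2 - y^2 + 2
use: tr(a^2 b a^2 b) = tr(a) tr(b a^2 b a) - tr(b a^2 b)  (reduce the a square) = x^2*z^2 - 2*x*y*z + y^2 - 2
tr(a^2 b^-1 a^2 b) = tr(a^2 b a^2) tr(b) - tr(a^2 b a^2 b)  (eliminate b^-1) = x^3*y*z - x^2*y^2 - x^2*z^2 + 2
apply: tr(b^-1 a^2 b^-1 a^2) = tr(a^2 b^-1 a^2) tr(b) - tr(a^2 b^-1 a^2 b)  (eliminate b^-1) = x^4*y^2 - 2*x^3*y*z - 2*x^2*y^2 + x^2*z^2 + 2*x*y*z + y^2 - 2
assemble the triple (tr(r) - 2; tr(r a) - x; tr(r b) - y)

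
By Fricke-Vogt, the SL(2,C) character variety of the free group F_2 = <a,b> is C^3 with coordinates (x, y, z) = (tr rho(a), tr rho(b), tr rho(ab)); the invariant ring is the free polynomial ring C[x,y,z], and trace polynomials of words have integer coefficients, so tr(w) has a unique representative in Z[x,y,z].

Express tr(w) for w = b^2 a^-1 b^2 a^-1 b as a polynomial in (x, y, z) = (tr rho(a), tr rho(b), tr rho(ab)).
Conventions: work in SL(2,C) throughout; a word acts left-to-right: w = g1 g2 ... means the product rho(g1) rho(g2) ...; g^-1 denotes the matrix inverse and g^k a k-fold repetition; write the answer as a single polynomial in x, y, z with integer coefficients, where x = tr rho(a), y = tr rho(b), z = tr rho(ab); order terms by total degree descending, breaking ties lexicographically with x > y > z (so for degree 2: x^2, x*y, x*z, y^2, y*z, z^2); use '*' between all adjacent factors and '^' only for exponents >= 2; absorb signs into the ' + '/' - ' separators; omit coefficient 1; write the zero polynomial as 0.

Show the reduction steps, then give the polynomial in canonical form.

x^2*y^5 - 2*x*y^4*z - 3*x^2*y^3 + y^3*z^2 + 4*x*y^2*z + 2*x^2*y - y*z^2 - x*z - y

trace(b^2) = trace(b)*trace(b) - trace(1)  (reduce the b square) = y^2 - 2
trace(b^3) = trace(b)*trace(b^2) - trace(b)  (reduce the b square) = y^3 - 3*y
so trace(b^4) = trace(b)*trace(b^3) - trace(b^2)  (reduce the b square) = y^4 - 4*y^2 + 2
so trace(b^5) = trace(b)*trace(b^4) - trace(b^3)  (reduce the b square) = y^5 - 5*y^3 + 5*y
so trace(a b^2) = trace(b)*trace(a b) - trace(a)  (reduce the b square) = y*z - x
trace(b a b^2) = trace(b)*trace(a b^2) - trace(a b)  (reduce the b square) = y^2*z - x*y - z
reduce: trace(b^2 a b^2) = trace(b)*trace(b a b^2) - trace(b a b)  (reduce the b square) = y^3*z - x*y^2 - 2*y*z + x
so trace(b^5 a) = trace(b)*trace(b^2 a b^2) - trace(b^2 a b)  (reduce the b square) = y^4*z - x*y^3 - 3*y^2*z + 2*x*y + z
reduce: trace(b^3 a^-1 b^2) = trace(b^5)*trace(a) - trace(b^5 a)  (eliminate a^-1) = x*y^5 - y^4*z - 4*x*y^3 + 3*y^2*z + 3*x*y - z
reduce: trace(a b a b) = trace(a b)*trace(a b) - trace(1)  (split on a) = z^2 - 2
trace(a b a) = trace(a)*trace(b a) - trace(b)  (reduce the a square) = x*z - y
trace(a b^2 a b) = trace(b)*trace(a b a b) - trace(a b a)  (reduce the b square) = y*z^2 - x*z - y
trace(a b^2 a) = trace(a)*trace(b^2 a) - trace(b^2)  (reduce the a square) = x*y*z - x^2 - y^2 + 2
so trace(a b^2 a b^2) = trace(b)*trace(a b^2 a b) - trace(a b^2 a)  (reduce the b square) = y^2*z^2 - 2*x*y*z + x^2 - 2
reduce: trace(b^2 a b^3 a) = trace(b)*trace(a b^2 a b^2) - trace(a b^2 a b)  (reduce the b square) = y^3*z^2 - 2*x*y^2*z + x^2*y - y*z^2 + x*z - y
trace(b^3 a^-1 b^2 a) = trace(b^2 a b^3)*trace(a) - trace(b^2 a b^3 a)  (eliminate a^-1) = x*y^4*z - x^2*y^3 - y^3*z^2 - x*y^2*z + x^2*y + y*z^2 + y
reduce: trace(b^2 a^-1 b^2 a^-1 b) = trace(b^3 a^-1 b^2)*trace(a) - trace(b^3 a^-1 b^2 a)  (eliminate a^-1) = x^2*y^5 - 2*x*y^4*z - 3*x^2*y^3 + y^3*z^2 + 4*x*y^2*z + 2*x^2*y - y*z^2 - x*z - y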